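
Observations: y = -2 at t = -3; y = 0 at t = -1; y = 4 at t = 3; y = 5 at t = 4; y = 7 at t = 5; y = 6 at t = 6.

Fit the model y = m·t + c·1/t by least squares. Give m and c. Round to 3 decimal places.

Forming MᵀM = [[96, 6]; [6, 541/400]] and Mᵀy = [109, 113/20]ᵀ gives MᵀM·[m, c]ᵀ = Mᵀy.
det = 96·(541/400) − 6² = 2346/25.
m = (109·(541/400) − 6·(113/20))/(2346/25) = 45409/37536; c = (96·(113/20) − 6·109)/(2346/25) = -465/391.

m = 1.210, c = -1.189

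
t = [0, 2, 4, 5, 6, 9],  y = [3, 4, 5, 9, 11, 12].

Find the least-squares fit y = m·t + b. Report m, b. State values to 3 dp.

m = 1.142, b = 2.385

With design matrix X, XᵀX = [[162, 26]; [26, 6]] and Xᵀy = [247, 44]ᵀ.
det = 162·6 − 26² = 296.
m = (247·6 − 26·44)/296 = 169/148; b = (162·44 − 26·247)/296 = 353/148.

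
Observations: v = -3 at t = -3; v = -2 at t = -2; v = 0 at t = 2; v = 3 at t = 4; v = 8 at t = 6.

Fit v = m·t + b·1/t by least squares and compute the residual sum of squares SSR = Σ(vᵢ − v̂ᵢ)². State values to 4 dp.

The normal equations are: 69·m + 5·b = 73;  5·m + (101/144)·b = 49/12.
det = 69·(101/144) − 5² = 1123/48.
m = (73·(101/144) − 5·(49/12))/(1123/48) = 4433/3369; b = (69·(49/12) − 5·73)/(1123/48) = -3996/1123.
Residuals: -268/1123, -3866/3369, -2872/3369, -4628/3369, 784/1123; SSR = 15076/3369.

SSR = 4.4749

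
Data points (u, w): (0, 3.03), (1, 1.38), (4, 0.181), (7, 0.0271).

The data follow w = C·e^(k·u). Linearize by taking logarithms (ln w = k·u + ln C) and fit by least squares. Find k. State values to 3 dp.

Let Y = ln w. Fitting Y = k·u + ln C by least squares:
XᵀX = [[66.0000, 12.0000]; [12.0000, 4]], rhs = [-31.7725, -3.8868]ᵀ  (here Σu = 12.0000, Σ(u)² = 66.0000, Σln w = -3.8868, Σu·ln w = -31.7725).
Δ = 66.0000·4 − (12.0000)² = 120.0000; k = (-31.7725·4 − 12.0000·-3.8868)/120.0000 = -0.67040, ln C = (66.0000·-3.8868 − 12.0000·-31.7725)/120.0000 = 1.03949.

k = -0.670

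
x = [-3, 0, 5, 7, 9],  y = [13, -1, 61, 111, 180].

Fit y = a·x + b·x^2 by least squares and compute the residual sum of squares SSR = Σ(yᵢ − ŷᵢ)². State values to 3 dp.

SSR = 3.524

Forming MᵀM = [[164, 1170]; [1170, 9668]] and Mᵀy = [2663, 21661]ᵀ gives MᵀM·[a, b]ᵀ = Mᵀy.
Eliminating b: 9668·(row 1) − 1170·(row 2) gives 216652·a = 9668·2663 − 1170·21661 = 402514, so a = 201257/108326.
Then b = (21661 − 1170·(201257/108326))/9668 = 218347/108326.
Residuals: 23443/54163, -1, 71463/54163, -41808/54163, 630/54163; SSR = 190877/54163.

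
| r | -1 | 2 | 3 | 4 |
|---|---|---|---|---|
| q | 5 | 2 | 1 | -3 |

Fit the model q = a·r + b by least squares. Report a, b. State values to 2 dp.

Setting ∂/∂a … = 0 gives: 30·a + 8·b = -10;  8·a + 4·b = 5.
(Σr·r = 30, Σr = 8, Σ1 = 4, Σr·q = -10, Σq = 5.)
Eliminating b: 4·(row 1) − 8·(row 2) gives 56·a = 4·(-10) − 8·5 = -80, so a = -10/7.
Then b = (5 − 8·(-10/7))/4 = 115/28.

a = -1.43, b = 4.11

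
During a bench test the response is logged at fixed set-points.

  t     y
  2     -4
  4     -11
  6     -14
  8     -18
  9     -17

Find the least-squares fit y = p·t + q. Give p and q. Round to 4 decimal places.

p = -1.8841, q = -1.8720

Sums needed: Σt·t = 201, Σt = 29, Σ1 = 5.
Right-hand side: Σt·y = -433, Σy = -64.
So MᵀM·[p, q]ᵀ = Mᵀy: [[201, 29]; [29, 5]]·[p, q]ᵀ = [-433, -64]ᵀ.
Eliminating q: 5·(row 1) − 29·(row 2) gives 164·p = 5·(-433) − 29·(-64) = -309, so p = -309/164.
Then q = ((-64) − 29·(-309/164))/5 = -307/164.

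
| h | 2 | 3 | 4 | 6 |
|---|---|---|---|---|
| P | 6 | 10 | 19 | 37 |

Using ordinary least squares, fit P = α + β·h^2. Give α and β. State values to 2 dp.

α = 2.10, β = 0.98

Sums needed: Σ1 = 4, Σh^2 = 65, Σh^2·h^2 = 1649.
Moment sums: ΣP = 72, Σh^2·P = 1750.
MᵀM·[α, β]ᵀ = MᵀP becomes [[4, 65]; [65, 1649]]·[α, β]ᵀ = [72, 1750]ᵀ.
det = 4·1649 − 65² = 2371.
α = (72·1649 − 65·1750)/2371 = 4978/2371; β = (4·1750 − 65·72)/2371 = 2320/2371.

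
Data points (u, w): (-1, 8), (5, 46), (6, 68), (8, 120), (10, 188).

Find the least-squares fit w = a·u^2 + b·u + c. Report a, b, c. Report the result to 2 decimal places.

The normal system XᵀX·[a, b, c]ᵀ = Xᵀw is [[16018, 1852, 226]; [1852, 226, 28]; [226, 28, 5]]·[a, b, c]ᵀ = [30086, 3470, 430]ᵀ.
Solving the 3×3 system (Gaussian elimination) gives a = 3661/1849, b = -2647/1849, c = 8360/1849.

a = 1.98, b = -1.43, c = 4.52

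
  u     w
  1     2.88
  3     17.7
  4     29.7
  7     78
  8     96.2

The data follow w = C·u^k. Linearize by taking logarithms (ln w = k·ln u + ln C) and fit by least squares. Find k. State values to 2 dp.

k = 1.69

Taking logs, ln w = k·ln u + ln C, so regress ln w on ln u.
Over the data: Σln u = 6.5103, Σ(ln u)² = 11.2394, Σln w = 16.2456, Σln u·ln w = 25.8314.
Normal system: [[11.2394, 6.5103]; [6.5103, 5]]·[k, ln C]ᵀ = [25.8314, 16.2456]ᵀ.
Slope k = (n·Σln u·ln w − Σln u·Σln w)/(n·Σ(ln u)² − (Σln u)²) = (5·25.8314 − 6.5103·16.2456)/13.8136 = 1.69355; ln C = (Σln w − k·Σln u)/n = 1.04404.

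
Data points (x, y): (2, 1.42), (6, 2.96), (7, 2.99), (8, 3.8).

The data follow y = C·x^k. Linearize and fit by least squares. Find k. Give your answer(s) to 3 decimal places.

k = 0.666

Linearized form: ln y = k·ln x + ln C. From the 4 transformed points,
XᵀX = [[11.8015, 6.5103]; [6.5103, 4]], rhs = [7.0948, 3.8661]ᵀ  (here Σln x = 6.5103, Σ(ln x)² = 11.8015, Σln y = 3.8661, Σln x·ln y = 7.0948).
Slope k = (n·Σln x·ln y − Σln x·Σln y)/(n·Σ(ln x)² − (Σln x)²) = (4·7.0948 − 6.5103·3.8661)/4.8225 = 0.66559; ln C = (Σln y − k·Σln x)/n = -0.11676.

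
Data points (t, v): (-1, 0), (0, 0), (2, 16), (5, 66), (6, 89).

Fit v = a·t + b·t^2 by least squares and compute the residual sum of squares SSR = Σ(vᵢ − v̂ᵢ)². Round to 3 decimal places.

SSR = 5.413

With design matrix X, XᵀX = [[66, 348]; [348, 1938]] and Xᵀv = [896, 4918]ᵀ.
Eliminating b: 1938·(row 1) − 348·(row 2) gives 6804·a = 1938·896 − 348·4918 = 24984, so a = 694/189.
Then b = (4918 − 348·(694/189))/1938 = 355/189.
Residuals: 113/63, 0, 8/7, 43/63, -41/63; SSR = 341/63.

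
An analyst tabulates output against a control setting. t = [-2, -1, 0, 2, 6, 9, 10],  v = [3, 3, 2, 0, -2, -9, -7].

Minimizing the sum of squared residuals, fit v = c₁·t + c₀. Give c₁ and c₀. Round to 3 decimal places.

Normal-equation sums: Σt·t = 226, Σt = 24, Σ1 = 7.
For Aᵀv: Σt·v = -172, Σv = -10.
So AᵀA·[c₁, c₀]ᵀ = Aᵀv: [[226, 24]; [24, 7]]·[c₁, c₀]ᵀ = [-172, -10]ᵀ.
Determinant 226·7 − 24² = 1006.
c₁ = ((-172)·7 − 24·(-10))/1006 = -482/503; c₀ = (226·(-10) − 24·(-172))/1006 = 934/503.

c₁ = -0.958, c₀ = 1.857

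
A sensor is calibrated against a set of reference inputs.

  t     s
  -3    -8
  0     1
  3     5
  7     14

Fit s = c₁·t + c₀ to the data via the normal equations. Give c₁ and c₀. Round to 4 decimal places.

c₁ = 2.1187, c₀ = -0.7078

Sums needed: Σt·t = 67, Σt = 7, Σ1 = 4.
And Σt·s = 137, Σs = 12.
Eliminating c₀: 4·(row 1) − 7·(row 2) gives 219·c₁ = 4·137 − 7·12 = 464, so c₁ = 464/219.
Then c₀ = (12 − 7·(464/219))/4 = -155/219.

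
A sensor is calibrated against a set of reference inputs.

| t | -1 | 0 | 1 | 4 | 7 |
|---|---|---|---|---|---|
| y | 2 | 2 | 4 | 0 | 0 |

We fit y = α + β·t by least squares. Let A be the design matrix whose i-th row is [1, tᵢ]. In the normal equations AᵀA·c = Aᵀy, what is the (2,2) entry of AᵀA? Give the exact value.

67

Row 2 ↔ basis t, column 2 ↔ basis t, so (AᵀA)_{2,2} = Σᵢ (t)·(t) = (-1)·(-1) + (0)·(0) + (1)·(1) + (4)·(4) + (7)·(7) = 67.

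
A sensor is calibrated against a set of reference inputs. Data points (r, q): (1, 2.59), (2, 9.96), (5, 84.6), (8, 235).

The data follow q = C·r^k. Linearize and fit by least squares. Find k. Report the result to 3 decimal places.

Let Y = ln q. Fitting Y = k·ln r + ln C by least squares:
Σln r = 4.3820, Σ(ln r)² = 7.3948, Σln q = 13.1478, Σln r·ln q = 20.0887.
Equations: 7.3948·k + 4.3820·ln C = 20.0887;  4.3820·k + 4·ln C = 13.1478.
Solving (det = 10.3771): k = 2.19146, ln C = 0.88618.

k = 2.191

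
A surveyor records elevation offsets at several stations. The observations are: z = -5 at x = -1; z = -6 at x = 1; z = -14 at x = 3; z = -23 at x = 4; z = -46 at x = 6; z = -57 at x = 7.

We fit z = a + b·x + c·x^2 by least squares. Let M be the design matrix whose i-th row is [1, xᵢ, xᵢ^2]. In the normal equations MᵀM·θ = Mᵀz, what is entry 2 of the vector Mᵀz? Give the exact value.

-810

Entry 2 ↔ basis x, so (Mᵀz)_{2} = Σᵢ (x)·zᵢ = (-1)·(-5) + (1)·(-6) + (3)·(-14) + (4)·(-23) + (6)·(-46) + (7)·(-57) = -810.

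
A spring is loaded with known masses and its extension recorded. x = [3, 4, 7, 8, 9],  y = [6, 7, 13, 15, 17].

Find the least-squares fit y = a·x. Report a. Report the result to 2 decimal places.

Compute the Gram sums: Σx·x = 219.
For Mᵀy: Σx·y = 410.
Normal equations: [[219]]·[a]ᵀ = [410]ᵀ.
a = 410/219 = 1.87215.

a = 1.87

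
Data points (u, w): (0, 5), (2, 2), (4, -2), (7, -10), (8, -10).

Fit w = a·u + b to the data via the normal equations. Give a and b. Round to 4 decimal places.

With design matrix X, XᵀX = [[133, 21]; [21, 5]] and Xᵀw = [-154, -15]ᵀ.
det = 133·5 − 21² = 224.
a = ((-154)·5 − 21·(-15))/224 = -65/32; b = (133·(-15) − 21·(-154))/224 = 177/32.

a = -2.0313, b = 5.5313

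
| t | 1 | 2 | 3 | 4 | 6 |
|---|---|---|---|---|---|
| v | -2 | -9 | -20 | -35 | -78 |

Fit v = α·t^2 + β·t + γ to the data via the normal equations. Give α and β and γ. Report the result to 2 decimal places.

α = -2.08, β = -0.62, γ = 0.64

Sums needed: Σt^2·t^2 = 1650, Σt^2·t = 316, Σt^2 = 66, Σt·t = 66, Σt = 16, Σ1 = 5.
For Mᵀv: Σt^2·v = -3586, Σt·v = -688, Σv = -144.
Normal equations: [[1650, 316, 66]; [316, 66, 16]; [66, 16, 5]]·[α, β, γ]ᵀ = [-3586, -688, -144]ᵀ.
Row-reducing yields α = -1413/679, β = -418/679, γ = 62/97.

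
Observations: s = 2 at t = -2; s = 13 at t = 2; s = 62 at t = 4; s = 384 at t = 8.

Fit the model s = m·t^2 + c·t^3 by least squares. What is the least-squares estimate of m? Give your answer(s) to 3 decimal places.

Setting ∂/∂m … = 0 gives: 4384·m + 33792·c = 25628;  33792·m + 266368·c = 200664.
Δ = 4384·266368 − 33792² = 25858048.
m = (25628·266368 − 33792·200664)/25858048 = 89143/50504; c = (4384·200664 − 33792·25628)/25858048 = 53475/101008.

m = 1.765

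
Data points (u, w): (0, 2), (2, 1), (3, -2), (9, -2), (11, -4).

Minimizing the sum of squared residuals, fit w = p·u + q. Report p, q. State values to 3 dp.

Setting ∂/∂p … = 0 gives: 215·p + 25·q = -66;  25·p + 5·q = -5.
(Σu·u = 215, Σu = 25, Σ1 = 5, Σu·w = -66, Σw = -5.)
Eliminating q: 5·(row 1) − 25·(row 2) gives 450·p = 5·(-66) − 25·(-5) = -205, so p = -41/90.
Then q = ((-5) − 25·(-41/90))/5 = 23/18.

p = -0.456, q = 1.278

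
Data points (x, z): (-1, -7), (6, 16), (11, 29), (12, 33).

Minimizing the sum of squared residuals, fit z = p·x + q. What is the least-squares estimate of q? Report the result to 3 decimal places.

The normal system AᵀA·[p, q]ᵀ = Aᵀz is [[302, 28]; [28, 4]]·[p, q]ᵀ = [818, 71]ᵀ.
Eliminating q: 4·(row 1) − 28·(row 2) gives 424·p = 4·818 − 28·71 = 1284, so p = 321/106.
Then q = (71 − 28·(321/106))/4 = -731/212.

q = -3.448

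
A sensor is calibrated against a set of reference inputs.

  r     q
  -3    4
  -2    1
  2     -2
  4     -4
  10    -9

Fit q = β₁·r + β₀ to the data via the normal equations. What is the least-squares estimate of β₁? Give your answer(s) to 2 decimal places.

Sums needed: Σr·r = 133, Σr = 11, Σ1 = 5.
Right-hand side: Σr·q = -124, Σq = -10.
XᵀX·[β₁, β₀]ᵀ = Xᵀq becomes [[133, 11]; [11, 5]]·[β₁, β₀]ᵀ = [-124, -10]ᵀ.
Δ = 133·5 − 11² = 544.
β₁ = ((-124)·5 − 11·(-10))/544 = -15/16; β₀ = (133·(-10) − 11·(-124))/544 = 1/16.

β₁ = -0.94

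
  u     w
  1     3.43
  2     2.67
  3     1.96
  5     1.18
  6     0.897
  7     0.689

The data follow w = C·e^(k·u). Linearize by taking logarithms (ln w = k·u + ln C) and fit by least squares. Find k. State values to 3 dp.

k = -0.268

Let Y = ln w. Fitting Y = k·u + ln C by least squares:
Σu = 24.0000, Σ(u)² = 124.0000, Σln w = 2.5719, Σu·ln w = 2.7833.
Equations: 124.0000·k + 24.0000·ln C = 2.7833;  24.0000·k + 6·ln C = 2.5719.
Slope k = (n·Σu·ln w − Σu·Σln w)/(n·Σ(u)² − (Σu)²) = (6·2.7833 − 24.0000·2.5719)/168.0000 = -0.26801; ln C = (Σln w − k·Σu)/n = 1.50068.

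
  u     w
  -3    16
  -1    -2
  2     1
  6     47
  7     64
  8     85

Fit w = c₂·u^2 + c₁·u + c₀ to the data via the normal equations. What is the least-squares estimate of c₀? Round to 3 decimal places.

c₀ = -2.849

MᵀM·[c₂, c₁, c₀]ᵀ = Mᵀw reads: 7891·c₂ + 1051·c₁ + 163·c₀ = 10414;  1051·c₂ + 163·c₁ + 19·c₀ = 1366;  163·c₂ + 19·c₁ + 6·c₀ = 211.
Solving the 3×3 system (Gaussian elimination) gives c₂ = 3382/2189, c₁ = -2735/2189, c₀ = -567/199.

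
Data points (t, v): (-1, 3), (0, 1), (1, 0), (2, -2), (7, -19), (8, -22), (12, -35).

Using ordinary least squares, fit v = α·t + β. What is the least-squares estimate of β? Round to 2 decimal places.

Setting ∂/∂α … = 0 gives: 263·α + 29·β = -736;  29·α + 7·β = -74.
(Σt·t = 263, Σt = 29, Σ1 = 7, Σt·v = -736, Σv = -74.)
Eliminating β: 7·(row 1) − 29·(row 2) gives 1000·α = 7·(-736) − 29·(-74) = -3006, so α = -1503/500.
Then β = ((-74) − 29·(-1503/500))/7 = 941/500.

β = 1.88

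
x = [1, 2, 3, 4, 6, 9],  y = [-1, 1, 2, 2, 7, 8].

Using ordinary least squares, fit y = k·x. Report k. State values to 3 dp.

Sums needed: Σx·x = 147.
Moment sums: Σx·y = 129.
k = 129/147 = 0.877551.

k = 0.878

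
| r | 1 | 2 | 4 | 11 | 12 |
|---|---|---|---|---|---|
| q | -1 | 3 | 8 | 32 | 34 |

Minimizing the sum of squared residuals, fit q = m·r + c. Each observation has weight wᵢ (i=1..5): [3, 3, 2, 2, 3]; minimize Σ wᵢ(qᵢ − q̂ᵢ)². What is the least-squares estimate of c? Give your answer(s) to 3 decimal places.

Compute the Gram sums: Σwᵢ·r·r = 721, Σwᵢ·r = 75, Σwᵢ·1 = 13.
Moment sums: Σwᵢ·r·q = 2007, Σwᵢ·q = 188.
Normal equations: [[721, 75]; [75, 13]]·[m, c]ᵀ = [2007, 188]ᵀ.
Eliminating c: 13·(row 1) − 75·(row 2) gives 3748·m = 13·2007 − 75·188 = 11991, so m = 11991/3748.
Then c = (188 − 75·(11991/3748))/13 = -14977/3748.

c = -3.996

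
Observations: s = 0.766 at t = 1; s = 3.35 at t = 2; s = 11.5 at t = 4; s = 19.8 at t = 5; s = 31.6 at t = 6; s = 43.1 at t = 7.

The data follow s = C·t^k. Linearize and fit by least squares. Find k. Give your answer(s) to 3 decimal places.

Let Y = ln s. Fitting Y = k·ln t + ln C by least squares:
AᵀA = [[11.9895, 7.4265]; [7.4265, 6]], rhs = [22.5398, 13.5871]ᵀ  (here Σln t = 7.4265, Σ(ln t)² = 11.9895, Σln s = 13.5871, Σln t·ln s = 22.5398).
Slope k = (n·Σln t·ln s − Σln t·Σln s)/(n·Σ(ln t)² − (Σln t)²) = (6·22.5398 − 7.4265·13.5871)/16.7835 = 2.04566; ln C = (Σln s − k·Σln t)/n = -0.26752.

k = 2.046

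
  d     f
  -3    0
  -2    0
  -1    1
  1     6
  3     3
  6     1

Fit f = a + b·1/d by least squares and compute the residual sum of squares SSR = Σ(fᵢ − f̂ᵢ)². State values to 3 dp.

Setting ∂/∂a … = 0 gives: 6·a + (-1/3)·b = 11;  (-1/3)·a + (5/2)·b = 37/6.
(Σ1 = 6, Σ1/d = -1/3, Σ1/d·1/d = 5/2, Σf = 11, Σ1/d·f = 37/6.)
det = 6·(5/2) − (-1/3)² = 134/9.
a = (11·(5/2) − (-1/3)·(37/6))/(134/9) = 133/67; b = (6·(37/6) − (-1/3)·11)/(134/9) = 183/67.
Residuals: -72/67, -83/134, 117/67, 86/67, 7/67, -193/134; SSR = 1115/134.

SSR = 8.321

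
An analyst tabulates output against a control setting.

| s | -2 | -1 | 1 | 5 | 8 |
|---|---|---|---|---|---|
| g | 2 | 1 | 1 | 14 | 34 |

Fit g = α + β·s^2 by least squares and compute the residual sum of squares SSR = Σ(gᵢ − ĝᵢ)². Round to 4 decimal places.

SSR = 0.4638

XᵀX·[α, β]ᵀ = Xᵀg reads: 5·α + 95·β = 52;  95·α + 4739·β = 2536.
(Σ1 = 5, Σs^2 = 95, Σs^2·s^2 = 4739, Σg = 52, Σs^2·g = 2536.)
Eliminating β: 4739·(row 1) − 95·(row 2) gives 14670·α = 4739·52 − 95·2536 = 5508, so α = 306/815.
Then β = (2536 − 95·(306/815))/4739 = 86/163.
Residuals: -396/815, 79/815, 79/815, 354/815, -116/815; SSR = 378/815.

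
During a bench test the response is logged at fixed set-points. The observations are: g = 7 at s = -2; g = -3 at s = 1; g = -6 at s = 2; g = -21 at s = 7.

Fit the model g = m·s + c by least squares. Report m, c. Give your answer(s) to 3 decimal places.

Normal-equation sums: Σs·s = 58, Σs = 8, Σ1 = 4.
And Σs·g = -176, Σg = -23.
So MᵀM·[m, c]ᵀ = Mᵀg: [[58, 8]; [8, 4]]·[m, c]ᵀ = [-176, -23]ᵀ.
Eliminating c: 4·(row 1) − 8·(row 2) gives 168·m = 4·(-176) − 8·(-23) = -520, so m = -65/21.
Then c = ((-23) − 8·(-65/21))/4 = 37/84.

m = -3.095, c = 0.440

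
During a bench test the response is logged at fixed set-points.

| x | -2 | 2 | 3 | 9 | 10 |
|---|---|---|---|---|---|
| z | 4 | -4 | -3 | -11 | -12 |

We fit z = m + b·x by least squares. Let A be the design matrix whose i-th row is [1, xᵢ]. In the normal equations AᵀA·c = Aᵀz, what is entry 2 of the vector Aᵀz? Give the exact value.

Entry 2 ↔ basis x, so (Aᵀz)_{2} = Σᵢ (x)·zᵢ = (-2)·(4) + (2)·(-4) + (3)·(-3) + (9)·(-11) + (10)·(-12) = -244.

-244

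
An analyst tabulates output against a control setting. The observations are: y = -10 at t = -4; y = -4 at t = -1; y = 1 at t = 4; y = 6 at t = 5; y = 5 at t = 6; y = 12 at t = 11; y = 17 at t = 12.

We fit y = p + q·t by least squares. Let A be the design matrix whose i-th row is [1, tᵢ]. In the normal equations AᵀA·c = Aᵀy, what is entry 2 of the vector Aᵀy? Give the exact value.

444

Entry 2 ↔ basis t, so (Aᵀy)_{2} = Σᵢ (t)·yᵢ = (-4)·(-10) + (-1)·(-4) + (4)·(1) + (5)·(6) + (6)·(5) + (11)·(12) + (12)·(17) = 444.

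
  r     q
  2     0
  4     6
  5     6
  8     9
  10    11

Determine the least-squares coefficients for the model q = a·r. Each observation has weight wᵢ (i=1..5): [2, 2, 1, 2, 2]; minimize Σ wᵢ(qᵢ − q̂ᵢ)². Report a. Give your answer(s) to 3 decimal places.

From the data, Σwᵢ·r·r = 393.
Moment sums: Σwᵢ·r·q = 442.
Normal equations: [[393]]·[a]ᵀ = [442]ᵀ.
Hence a = 442 / 393 ≈ 1.12468.

a = 1.125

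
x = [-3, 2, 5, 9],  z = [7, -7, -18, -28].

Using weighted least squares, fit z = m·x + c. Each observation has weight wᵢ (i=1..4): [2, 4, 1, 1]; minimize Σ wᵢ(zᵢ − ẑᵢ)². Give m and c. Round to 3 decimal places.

Sums needed: Σwᵢ·x·x = 140, Σwᵢ·x = 16, Σwᵢ·1 = 8.
Moment sums: Σwᵢ·x·z = -440, Σwᵢ·z = -60.
Eliminating c: 8·(row 1) − 16·(row 2) gives 864·m = 8·(-440) − 16·(-60) = -2560, so m = -80/27.
Then c = ((-60) − 16·(-80/27))/8 = -85/54.

m = -2.963, c = -1.574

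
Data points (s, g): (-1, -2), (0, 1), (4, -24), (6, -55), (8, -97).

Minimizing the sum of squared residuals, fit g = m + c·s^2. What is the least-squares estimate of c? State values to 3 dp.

c = -1.522

Entries of XᵀX: Σ1 = 5, Σs^2 = 117, Σs^2·s^2 = 5649.
Right-hand side: Σg = -177, Σs^2·g = -8574.
So XᵀX·[m, c]ᵀ = Xᵀg: [[5, 117]; [117, 5649]]·[m, c]ᵀ = [-177, -8574]ᵀ.
det = 5·5649 − 117² = 14556.
m = ((-177)·5649 − 117·(-8574))/14556 = 1095/4852; c = (5·(-8574) − 117·(-177))/14556 = -7387/4852.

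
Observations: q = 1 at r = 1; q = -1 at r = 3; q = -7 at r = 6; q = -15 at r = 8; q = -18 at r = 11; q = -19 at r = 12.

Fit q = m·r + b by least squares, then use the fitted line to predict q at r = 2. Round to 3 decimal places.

q̂ = -0.311

From the data, Σr·r = 375, Σr = 41, Σ1 = 6.
Moment sums: Σr·q = -590, Σq = -59.
Normal equations: [[375, 41]; [41, 6]]·[m, b]ᵀ = [-590, -59]ᵀ.
Δ = 375·6 − 41² = 569.
m = ((-590)·6 − 41·(-59))/569 = -1121/569; b = (375·(-59) − 41·(-590))/569 = 2065/569.
At r = 2: q̂ = (-1121/569)·(2) + (2065/569)·(1) = -177/569.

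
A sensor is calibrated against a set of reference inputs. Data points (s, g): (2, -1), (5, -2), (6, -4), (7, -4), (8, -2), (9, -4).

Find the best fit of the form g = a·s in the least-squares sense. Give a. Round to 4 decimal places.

a = -0.4479

The normal equations are: 259·a = -116.
(Σs·s = 259, Σs·g = -116.)
Hence a = -116 / 259 ≈ -0.447876.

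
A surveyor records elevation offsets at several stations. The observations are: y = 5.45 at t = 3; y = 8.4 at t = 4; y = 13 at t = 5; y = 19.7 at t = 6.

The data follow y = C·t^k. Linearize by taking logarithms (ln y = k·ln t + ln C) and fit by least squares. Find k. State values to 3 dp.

Taking logs, ln y = k·ln t + ln C, so regress ln y on ln t.
AᵀA = [[8.9295, 5.8861]; [5.8861, 4]], rhs = [14.2819, 9.3694]ᵀ  (here Σln t = 5.8861, Σ(ln t)² = 8.9295, Σln y = 9.3694, Σln t·ln y = 14.2819).
Slope k = (n·Σln t·ln y − Σln t·Σln y)/(n·Σ(ln t)² − (Σln t)²) = (4·14.2819 − 5.8861·9.3694)/1.0716 = 1.84592; ln C = (Σln y − k·Σln t)/n = -0.37397.

k = 1.846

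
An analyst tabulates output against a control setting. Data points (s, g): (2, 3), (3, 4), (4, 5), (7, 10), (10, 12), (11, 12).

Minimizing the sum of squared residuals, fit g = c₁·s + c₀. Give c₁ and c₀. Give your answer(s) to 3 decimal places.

From the data, Σs·s = 299, Σs = 37, Σ1 = 6.
For Xᵀg: Σs·g = 360, Σg = 46.
Eliminating c₀: 6·(row 1) − 37·(row 2) gives 425·c₁ = 6·360 − 37·46 = 458, so c₁ = 458/425.
Then c₀ = (46 − 37·(458/425))/6 = 434/425.

c₁ = 1.078, c₀ = 1.021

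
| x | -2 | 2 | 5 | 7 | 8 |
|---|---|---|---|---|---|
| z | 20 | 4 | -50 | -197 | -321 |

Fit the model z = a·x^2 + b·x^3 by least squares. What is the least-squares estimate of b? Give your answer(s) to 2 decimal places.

Sums needed: Σx^2·x^2 = 7154, Σx^2·x^3 = 52700, Σx^3·x^3 = 395546.
Moment sums: Σx^2·z = -31351, Σx^3·z = -238301.
Normal equations: [[7154, 52700]; [52700, 395546]]·[a, b]ᵀ = [-31351, -238301]ᵀ.
det = 7154·395546 − 52700² = 52446084.
a = ((-31351)·395546 − 52700·(-238301))/52446084 = 78850027/26223042; b = (7154·(-238301) − 52700·(-31351))/52446084 = -26303827/26223042.

b = -1.00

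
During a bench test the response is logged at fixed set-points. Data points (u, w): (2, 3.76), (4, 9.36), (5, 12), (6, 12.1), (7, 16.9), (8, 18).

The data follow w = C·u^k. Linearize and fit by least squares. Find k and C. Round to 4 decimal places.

With ln wᵢ as the transformed response and ln uᵢ as the regressor:
Over the data: Σln u = 9.5060, Σ(ln u)² = 16.3136, Σln w = 14.2567, Σln u·ln w = 23.9970.
Normal system: [[16.3136, 9.5060]; [9.5060, 6]]·[k, ln C]ᵀ = [23.9970, 14.2567]ᵀ.
Δ = 16.3136·6 − (9.5060)² = 7.5177; k = (23.9970·6 − 9.5060·14.2567)/7.5177 = 1.12509, ln C = (16.3136·14.2567 − 9.5060·23.9970)/7.5177 = 0.59359, so C = exp(0.59359) = 1.81048.

k = 1.1251, C = 1.8105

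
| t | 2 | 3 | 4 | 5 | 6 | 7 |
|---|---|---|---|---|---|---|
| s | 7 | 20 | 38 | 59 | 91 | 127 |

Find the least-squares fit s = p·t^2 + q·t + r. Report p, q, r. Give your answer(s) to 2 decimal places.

p = 3.05, q = -3.65, r = 2.70

Setting ∂/∂p … = 0 gives: 4675·p + 783·q + 139·r = 11790;  783·p + 139·q + 27·r = 1956;  139·p + 27·q + 6·r = 342.
Row-reducing yields p = 171/56, q = -1023/280, r = 27/10.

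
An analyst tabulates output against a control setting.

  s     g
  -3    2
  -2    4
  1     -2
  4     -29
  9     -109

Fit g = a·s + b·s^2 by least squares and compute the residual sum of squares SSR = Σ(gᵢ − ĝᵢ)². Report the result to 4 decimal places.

Forming MᵀM = [[111, 759]; [759, 6915]] and Mᵀg = [-1113, -9261]ᵀ gives MᵀM·[a, b]ᵀ = Mᵀg.
Eliminating b: 6915·(row 1) − 759·(row 2) gives 191484·a = 6915·(-1113) − 759·(-9261) = -667296, so a = -18536/5319.
Then b = ((-9261) − 759·(-18536/5319))/6915 = -5089/5319.
Residuals: 277/1773, 1520/1773, 481/197, 439/1773, -82/591; SSR = 12059/1773.

SSR = 6.8015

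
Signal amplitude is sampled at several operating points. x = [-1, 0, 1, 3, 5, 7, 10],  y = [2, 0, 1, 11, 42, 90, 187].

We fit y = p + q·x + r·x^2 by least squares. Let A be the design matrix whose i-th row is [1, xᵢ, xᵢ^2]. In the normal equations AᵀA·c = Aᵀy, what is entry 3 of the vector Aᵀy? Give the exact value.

24262

Entry 3 ↔ basis x^2, so (Aᵀy)_{3} = Σᵢ (x^2)·yᵢ = (1)·(2) + (0)·(0) + (1)·(1) + (9)·(11) + (25)·(42) + (49)·(90) + (100)·(187) = 24262.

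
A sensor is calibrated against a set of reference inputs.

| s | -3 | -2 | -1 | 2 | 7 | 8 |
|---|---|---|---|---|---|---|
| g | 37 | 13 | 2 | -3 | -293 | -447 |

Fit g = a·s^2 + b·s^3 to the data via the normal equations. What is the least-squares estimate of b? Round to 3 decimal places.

The normal equations are: 6611·a + 49331·b = -42590;  49331·a + 380651·b = -330492.
Δ = 6611·380651 − 49331² = 82936200.
a = ((-42590)·380651 − 49331·(-330492))/82936200 = 45787381/41468100; b = (6611·(-330492) − 49331·(-42590))/82936200 = -41937661/41468100.

b = -1.011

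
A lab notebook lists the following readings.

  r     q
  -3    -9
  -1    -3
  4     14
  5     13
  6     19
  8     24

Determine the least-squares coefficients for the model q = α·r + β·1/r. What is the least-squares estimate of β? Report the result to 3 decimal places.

Forming XᵀX = [[151, 6]; [6, 18101/14400]] and Xᵀq = [457, 274/15]ᵀ gives XᵀX·[α, β]ᵀ = Xᵀq.
Determinant 151·(18101/14400) − 6² = 2214851/14400.
α = (457·(18101/14400) − 6·(274/15))/(2214851/14400) = 6693917/2214851; β = (151·(274/15) − 6·457)/(2214851/14400) = 234240/2214851.

β = 0.106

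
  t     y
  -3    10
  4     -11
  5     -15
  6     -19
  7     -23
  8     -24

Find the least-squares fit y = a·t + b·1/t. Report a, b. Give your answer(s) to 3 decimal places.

a = -3.107, b = 0.385

Compute the Gram sums: Σt·t = 199, Σt·1/t = 6, Σ1/t·1/t = 195749/705600.
And Σt·y = -616, Σ1/t·y = -519/28.
Normal equations: [[199, 6]; [6, 195749/705600]]·[a, b]ᵀ = [-616, -519/28]ᵀ.
Determinant 199·(195749/705600) − 6² = 13552451/705600.
a = ((-616)·(195749/705600) − 6·(-519/28))/(13552451/705600) = -1830808/589237; b = (199·(-519/28) − 6·(-616))/(13552451/705600) = 226800/589237.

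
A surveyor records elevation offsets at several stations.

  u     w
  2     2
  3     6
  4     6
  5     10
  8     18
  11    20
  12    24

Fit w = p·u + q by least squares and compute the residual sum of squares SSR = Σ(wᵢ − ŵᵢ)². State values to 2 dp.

SSR = 13.08

With design matrix X, XᵀX = [[383, 45]; [45, 7]] and Xᵀw = [748, 86]ᵀ.
Δ = 383·7 − 45² = 656.
p = (748·7 − 45·86)/656 = 683/328; q = (383·86 − 45·748)/656 = -361/328.
Residuals: -349/328, 35/41, -403/328, 113/164, 801/328, -74/41, 37/328; SSR = 2145/164.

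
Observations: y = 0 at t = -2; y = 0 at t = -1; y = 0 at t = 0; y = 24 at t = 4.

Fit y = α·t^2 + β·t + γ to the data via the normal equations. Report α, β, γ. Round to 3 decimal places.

α = 0.971, β = 2.009, γ = 0.399

Entries of MᵀM: Σt^2·t^2 = 273, Σt^2·t = 55, Σt^2 = 21, Σt·t = 21, Σt = 1, Σ1 = 4.
And Σt^2·y = 384, Σt·y = 96, Σy = 24.
So MᵀM·[α, β, γ]ᵀ = Mᵀy: [[273, 55, 21]; [55, 21, 1]; [21, 1, 4]]·[α, β, γ]ᵀ = [384, 96, 24]ᵀ.
Inverting the 3×3 Gram matrix, [α, β, γ]ᵀ = [438/451, 906/451, 180/451]ᵀ.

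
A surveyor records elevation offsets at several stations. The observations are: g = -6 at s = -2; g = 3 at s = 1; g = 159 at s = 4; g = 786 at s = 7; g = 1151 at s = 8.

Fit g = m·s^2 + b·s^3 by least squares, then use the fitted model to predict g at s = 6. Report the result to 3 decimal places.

ĝ = 504.928

The normal equations are: 6770·m + 50568·b = 114701;  50568·m + 383954·b = 869137.
(Σs^2·s^2 = 6770, Σs^2·s^3 = 50568, Σs^3·s^3 = 383954, Σs^2·g = 114701, Σs^3·g = 869137.)
Eliminating b: 383954·(row 1) − 50568·(row 2) gives 42245956·m = 383954·114701 − 50568·869137 = 89387938, so m = 44693969/21122978.
Then b = (869137 − 50568·(44693969/21122978))/383954 = 41928661/21122978.
At s = 6: ĝ = (44693969/21122978)·(36) + (41928661/21122978)·(216) = 5332786830/10561489.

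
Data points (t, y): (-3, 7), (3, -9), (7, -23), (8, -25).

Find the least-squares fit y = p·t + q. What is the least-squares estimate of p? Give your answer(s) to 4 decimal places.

p = -2.9632

Forming AᵀA = [[131, 15]; [15, 4]] and Aᵀy = [-409, -50]ᵀ gives AᵀA·[p, q]ᵀ = Aᵀy.
Δ = 131·4 − 15² = 299.
p = ((-409)·4 − 15·(-50))/299 = -886/299; q = (131·(-50) − 15·(-409))/299 = -415/299.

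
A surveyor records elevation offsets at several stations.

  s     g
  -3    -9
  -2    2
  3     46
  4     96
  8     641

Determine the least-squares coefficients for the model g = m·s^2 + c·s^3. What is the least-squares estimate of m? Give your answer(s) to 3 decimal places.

With design matrix A, AᵀA = [[4530, 33760]; [33760, 267762]] and Aᵀg = [42901, 335805]ᵀ.
Δ = 4530·267762 − 33760² = 73224260.
m = (42901·267762 − 33760·335805)/73224260 = 75240381/36612130; c = (4530·335805 − 33760·42901)/73224260 = 7285889/7322426.

m = 2.055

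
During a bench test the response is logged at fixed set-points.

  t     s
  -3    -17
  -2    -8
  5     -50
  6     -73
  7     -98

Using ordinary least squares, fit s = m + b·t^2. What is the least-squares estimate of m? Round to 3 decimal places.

AᵀA·[m, b]ᵀ = Aᵀs reads: 5·m + 123·b = -246;  123·m + 4419·b = -8865.
(Σ1 = 5, Σt^2 = 123, Σt^2·t^2 = 4419, Σs = -246, Σt^2·s = -8865.)
det = 5·4419 − 123² = 6966.
m = ((-246)·4419 − 123·(-8865))/6966 = 41/86; b = (5·(-8865) − 123·(-246))/6966 = -521/258.

m = 0.477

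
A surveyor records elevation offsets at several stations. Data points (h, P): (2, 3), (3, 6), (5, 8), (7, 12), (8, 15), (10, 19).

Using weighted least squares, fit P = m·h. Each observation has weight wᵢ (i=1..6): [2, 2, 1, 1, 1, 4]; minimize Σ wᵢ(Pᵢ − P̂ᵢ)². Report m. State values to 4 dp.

m = 1.8652

Sums needed: Σwᵢ·h·h = 564.
And Σwᵢ·h·P = 1052.
AᵀWA·[m]ᵀ = AᵀWP becomes [[564]]·[m]ᵀ = [1052]ᵀ.
m = 1052/564 = 1.86525.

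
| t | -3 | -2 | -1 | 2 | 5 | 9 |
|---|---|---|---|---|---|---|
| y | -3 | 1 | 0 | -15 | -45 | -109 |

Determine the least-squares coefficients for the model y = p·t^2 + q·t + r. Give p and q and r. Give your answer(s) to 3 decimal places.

The normal system MᵀM·[p, q, r]ᵀ = Mᵀy is [[7300, 826, 124]; [826, 124, 10]; [124, 10, 6]]·[p, q, r]ᵀ = [-10037, -1229, -171]ᵀ.
Row-reducing yields p = -56669/62450, q = -222259/62450, r = -119117/31225.

p = -0.907, q = -3.559, r = -3.815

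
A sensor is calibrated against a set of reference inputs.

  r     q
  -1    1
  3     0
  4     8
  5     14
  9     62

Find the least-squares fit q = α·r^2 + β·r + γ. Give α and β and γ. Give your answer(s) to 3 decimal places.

Entries of AᵀA: Σr^2·r^2 = 7524, Σr^2·r = 944, Σr^2 = 132, Σr·r = 132, Σr = 20, Σ1 = 5.
And Σr^2·q = 5501, Σr·q = 659, Σq = 85.
So AᵀA·[α, β, γ]ᵀ = Aᵀq: [[7524, 944, 132]; [944, 132, 20]; [132, 20, 5]]·[α, β, γ]ᵀ = [5501, 659, 85]ᵀ.
Inverting the 3×3 Gram matrix, [α, β, γ]ᵀ = [3525/3556, -83009/46228, -3281/1651]ᵀ.

α = 0.991, β = -1.796, γ = -1.987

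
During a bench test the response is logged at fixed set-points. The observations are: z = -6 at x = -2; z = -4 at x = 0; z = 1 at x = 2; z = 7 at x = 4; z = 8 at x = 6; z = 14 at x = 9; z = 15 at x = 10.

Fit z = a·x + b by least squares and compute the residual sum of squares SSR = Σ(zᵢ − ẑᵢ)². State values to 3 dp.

From the data, Σx·x = 241, Σx = 29, Σ1 = 7.
Right-hand side: Σx·z = 366, Σz = 35.
MᵀM·[a, b]ᵀ = Mᵀz becomes [[241, 29]; [29, 7]]·[a, b]ᵀ = [366, 35]ᵀ.
Δ = 241·7 − 29² = 846.
a = (366·7 − 29·35)/846 = 1547/846; b = (241·35 − 29·366)/846 = -2179/846.
Residuals: 197/846, -1205/846, -23/282, 1913/846, -335/846, 50/423, -601/846; SSR = 6665/846.

SSR = 7.878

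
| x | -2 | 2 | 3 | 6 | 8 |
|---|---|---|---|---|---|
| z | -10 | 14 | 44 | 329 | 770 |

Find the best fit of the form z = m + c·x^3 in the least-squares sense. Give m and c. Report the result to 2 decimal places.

m = 2.89, c = 1.50

With design matrix M, MᵀM = [[5, 755]; [755, 309657]] and Mᵀz = [1147, 466684]ᵀ.
Δ = 5·309657 − 755² = 978260.
m = (1147·309657 − 755·466684)/978260 = 2830159/978260; c = (5·466684 − 755·1147)/978260 = 293487/195652.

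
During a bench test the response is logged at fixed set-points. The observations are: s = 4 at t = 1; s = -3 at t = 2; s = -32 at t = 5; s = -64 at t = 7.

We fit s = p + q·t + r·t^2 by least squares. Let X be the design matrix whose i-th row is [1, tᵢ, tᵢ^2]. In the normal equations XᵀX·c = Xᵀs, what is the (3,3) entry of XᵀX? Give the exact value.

3043

Row 3 ↔ basis t^2, column 3 ↔ basis t^2, so (XᵀX)_{3,3} = Σᵢ (t^2)·(t^2) = (1)·(1) + (4)·(4) + (25)·(25) + (49)·(49) = 3043.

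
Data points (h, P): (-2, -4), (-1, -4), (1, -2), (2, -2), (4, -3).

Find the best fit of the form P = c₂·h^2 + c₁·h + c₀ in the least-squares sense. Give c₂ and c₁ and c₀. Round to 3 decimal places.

c₂ = -0.156, c₁ = 0.558, c₀ = -2.636

With design matrix M, MᵀM = [[290, 64, 26]; [64, 26, 4]; [26, 4, 5]] and MᵀP = [-78, -6, -15]ᵀ.
Inverting the 3×3 Gram matrix, [c₂, c₁, c₀]ᵀ = [-12/77, 43/77, -29/11]ᵀ.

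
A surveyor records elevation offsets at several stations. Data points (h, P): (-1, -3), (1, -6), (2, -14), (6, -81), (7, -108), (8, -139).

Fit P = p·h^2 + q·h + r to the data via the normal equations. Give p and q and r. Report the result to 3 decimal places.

From the data, Σh^2·h^2 = 7811, Σh^2·h = 1079, Σh^2 = 155, Σh·h = 155, Σh = 23, Σ1 = 6.
Right-hand side: Σh^2·P = -17169, Σh·P = -2385, ΣP = -351.
Solving the 3×3 system (Gaussian elimination) gives p = -1703/880, q = -1333/880, r = -27/10.

p = -1.935, q = -1.515, r = -2.700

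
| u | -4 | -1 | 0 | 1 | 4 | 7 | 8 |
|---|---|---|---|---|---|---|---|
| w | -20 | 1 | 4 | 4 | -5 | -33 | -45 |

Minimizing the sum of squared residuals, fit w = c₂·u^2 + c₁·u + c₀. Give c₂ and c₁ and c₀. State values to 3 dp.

c₂ = -0.998, c₁ = 1.849, c₀ = 3.569

Entries of AᵀA: Σu^2·u^2 = 7011, Σu^2·u = 855, Σu^2 = 147, Σu·u = 147, Σu = 15, Σ1 = 7.
Moment sums: Σu^2·w = -4892, Σu·w = -528, Σw = -94.
AᵀA·[c₂, c₁, c₀]ᵀ = Aᵀw becomes [[7011, 855, 147]; [855, 147, 15]; [147, 15, 7]]·[c₂, c₁, c₀]ᵀ = [-4892, -528, -94]ᵀ.
Row-reducing yields c₂ = -23159/23202, c₁ = 2384/1289, c₀ = 27605/7734.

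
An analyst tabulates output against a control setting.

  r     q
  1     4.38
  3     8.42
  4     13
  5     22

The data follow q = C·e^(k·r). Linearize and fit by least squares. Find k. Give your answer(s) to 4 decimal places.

k = 0.3974

Taking logs, ln q = k·r + ln C, so regress ln q on r.
XᵀX = [[51.0000, 13.0000]; [13.0000, 4]], rhs = [33.5839, 9.2637]ᵀ  (here Σr = 13.0000, Σ(r)² = 51.0000, Σln q = 9.2637, Σr·ln q = 33.5839).
Slope k = (n·Σr·ln q − Σr·Σln q)/(n·Σ(r)² − (Σr)²) = (4·33.5839 − 13.0000·9.2637)/35.0000 = 0.39737; ln C = (Σln q − k·Σr)/n = 1.02445.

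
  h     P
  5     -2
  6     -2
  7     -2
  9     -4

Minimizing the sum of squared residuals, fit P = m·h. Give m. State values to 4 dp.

m = -0.3770

The normal system XᵀX·[m]ᵀ = XᵀP is [[191]]·[m]ᵀ = [-72]ᵀ.
m = (-72)/191 = -0.376963.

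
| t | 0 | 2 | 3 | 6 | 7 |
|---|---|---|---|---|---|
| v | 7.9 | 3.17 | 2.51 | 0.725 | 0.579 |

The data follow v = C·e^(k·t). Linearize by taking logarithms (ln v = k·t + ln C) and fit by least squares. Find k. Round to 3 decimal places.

k = -0.376

Let Y = ln v. Fitting Y = k·t + ln C by least squares:
Sums: Σt = 18.0000, Σ(t)² = 98.0000, Σln v = 3.2728, Σt·ln v = -0.6864.
Normal system: [[98.0000, 18.0000]; [18.0000, 5]]·[k, ln C]ᵀ = [-0.6864, 3.2728]ᵀ.
Δ = 98.0000·5 − (18.0000)² = 166.0000; k = (-0.6864·5 − 18.0000·3.2728)/166.0000 = -0.37556, ln C = (98.0000·3.2728 − 18.0000·-0.6864)/166.0000 = 2.00658.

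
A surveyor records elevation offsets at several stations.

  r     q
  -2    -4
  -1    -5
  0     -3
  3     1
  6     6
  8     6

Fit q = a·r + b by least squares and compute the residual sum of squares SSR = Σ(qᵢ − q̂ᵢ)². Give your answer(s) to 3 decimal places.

The normal equations are: 114·a + 14·b = 100;  14·a + 6·b = 1.
(Σr·r = 114, Σr = 14, Σ1 = 6, Σr·q = 100, Σq = 1.)
det = 114·6 − 14² = 488.
a = (100·6 − 14·1)/488 = 293/244; b = (114·1 − 14·100)/488 = -643/244.
Residuals: 253/244, -71/61, -89/244, 2/61, 349/244, -237/244; SSR = 1355/244.

SSR = 5.553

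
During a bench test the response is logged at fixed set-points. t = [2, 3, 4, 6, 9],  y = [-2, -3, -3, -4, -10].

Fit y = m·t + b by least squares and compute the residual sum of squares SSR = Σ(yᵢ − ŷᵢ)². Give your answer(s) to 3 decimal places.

SSR = 4.981

From the data, Σt·t = 146, Σt = 24, Σ1 = 5.
Moment sums: Σt·y = -139, Σy = -22.
So MᵀM·[m, b]ᵀ = Mᵀy: [[146, 24]; [24, 5]]·[m, b]ᵀ = [-139, -22]ᵀ.
Eliminating b: 5·(row 1) − 24·(row 2) gives 154·m = 5·(-139) − 24·(-22) = -167, so m = -167/154.
Then b = ((-22) − 24·(-167/154))/5 = 62/77.
Residuals: -7/11, -85/154, 41/77, 131/77, -23/22; SSR = 767/154.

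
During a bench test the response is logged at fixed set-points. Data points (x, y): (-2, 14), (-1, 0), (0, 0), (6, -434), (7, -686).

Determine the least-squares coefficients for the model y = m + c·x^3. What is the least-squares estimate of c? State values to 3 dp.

c = -1.998

With design matrix M, MᵀM = [[5, 550]; [550, 164370]] and Mᵀy = [-1106, -329154]ᵀ.
Δ = 5·164370 − 550² = 519350.
m = ((-1106)·164370 − 550·(-329154))/519350 = -75852/51935; c = (5·(-329154) − 550·(-1106))/519350 = -103747/51935.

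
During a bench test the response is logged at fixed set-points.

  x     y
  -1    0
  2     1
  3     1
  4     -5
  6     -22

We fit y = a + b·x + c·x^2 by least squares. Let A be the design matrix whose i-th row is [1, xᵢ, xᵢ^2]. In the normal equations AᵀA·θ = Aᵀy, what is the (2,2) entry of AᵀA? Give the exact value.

66

Row 2 ↔ basis x, column 2 ↔ basis x, so (AᵀA)_{2,2} = Σᵢ (x)·(x) = (-1)·(-1) + (2)·(2) + (3)·(3) + (4)·(4) + (6)·(6) = 66.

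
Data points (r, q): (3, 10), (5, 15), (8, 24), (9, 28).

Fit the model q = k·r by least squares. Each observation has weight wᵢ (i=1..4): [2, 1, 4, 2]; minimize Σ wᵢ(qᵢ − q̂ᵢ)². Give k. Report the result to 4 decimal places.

The normal equations are: 461·k = 1407.
(Σwᵢ·r·r = 461, Σwᵢ·r·q = 1407.)
Hence k = 1407 / 461 ≈ 3.05206.

k = 3.0521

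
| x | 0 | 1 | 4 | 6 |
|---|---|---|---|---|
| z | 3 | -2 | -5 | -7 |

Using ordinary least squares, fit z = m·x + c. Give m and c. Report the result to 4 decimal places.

Setting ∂/∂m … = 0 gives: 53·m + 11·c = -64;  11·m + 4·c = -11.
(Σx·x = 53, Σx = 11, Σ1 = 4, Σx·z = -64, Σz = -11.)
det = 53·4 − 11² = 91.
m = ((-64)·4 − 11·(-11))/91 = -135/91; c = (53·(-11) − 11·(-64))/91 = 121/91.

m = -1.4835, c = 1.3297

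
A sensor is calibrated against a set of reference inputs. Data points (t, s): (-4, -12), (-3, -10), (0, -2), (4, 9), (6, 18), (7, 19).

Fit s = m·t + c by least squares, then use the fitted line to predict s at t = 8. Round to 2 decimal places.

Compute the Gram sums: Σt·t = 126, Σt = 10, Σ1 = 6.
And Σt·s = 355, Σs = 22.
Normal equations: [[126, 10]; [10, 6]]·[m, c]ᵀ = [355, 22]ᵀ.
Eliminating c: 6·(row 1) − 10·(row 2) gives 656·m = 6·355 − 10·22 = 1910, so m = 955/328.
Then c = (22 − 10·(955/328))/6 = -389/328.
At t = 8: ŝ = (955/328)·(8) + (-389/328)·(1) = 7251/328.

ŝ = 22.11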